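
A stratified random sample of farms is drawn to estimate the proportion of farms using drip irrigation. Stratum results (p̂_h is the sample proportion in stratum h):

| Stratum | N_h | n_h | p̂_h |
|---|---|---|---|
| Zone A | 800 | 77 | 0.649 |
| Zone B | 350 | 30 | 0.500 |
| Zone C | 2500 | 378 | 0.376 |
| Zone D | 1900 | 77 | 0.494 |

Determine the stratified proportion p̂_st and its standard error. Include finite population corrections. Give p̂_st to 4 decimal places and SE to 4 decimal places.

N = 5550; stratum weights W_h = N_h/N.
p̂_st = Σ W_h p̂_h = (800·0.649 + 350·0.500 + 2500·0.376 + 1900·0.494)/5550 = 0.46357
V̂(p̂_st) = Σ W_h² (1 − n_h/N_h) p̂_h(1−p̂_h)/(n_h−1):
  stratum Zone A: (800/5550)²·(1 − 77/800)·0.649·0.351/76 = 5.62834e-05
  stratum Zone B: (350/5550)²·(1 − 30/350)·0.500·0.500/29 = 3.13454e-05
  stratum Zone C: (2500/5550)²·(1 − 378/2500)·0.376·0.624/377 = 0.000107184
  stratum Zone D: (1900/5550)²·(1 − 77/1900)·0.494·0.506/76 = 0.000369844
V̂(p̂_st) = 0.000564657; SE = √V̂ = 0.0237625

p̂_st ≈ 0.4636, SE ≈ 0.0238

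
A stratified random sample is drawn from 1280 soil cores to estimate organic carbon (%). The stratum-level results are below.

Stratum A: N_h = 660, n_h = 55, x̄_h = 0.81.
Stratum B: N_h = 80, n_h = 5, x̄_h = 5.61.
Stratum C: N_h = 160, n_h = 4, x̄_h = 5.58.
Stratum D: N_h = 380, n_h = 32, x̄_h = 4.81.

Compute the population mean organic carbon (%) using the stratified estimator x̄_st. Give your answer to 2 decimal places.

N = Σ N_h = 1280. Stratum weights W_h = N_h/N.
x̄_st = (660·0.81 + 80·5.61 + 160·5.58 + 380·4.81) / 1280 = 2.8937

x̄_st ≈ 2.89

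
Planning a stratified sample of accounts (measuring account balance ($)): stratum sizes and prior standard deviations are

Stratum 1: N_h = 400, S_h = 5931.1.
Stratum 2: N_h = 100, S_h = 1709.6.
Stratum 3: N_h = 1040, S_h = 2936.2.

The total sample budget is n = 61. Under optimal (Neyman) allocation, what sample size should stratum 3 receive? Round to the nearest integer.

33

Neyman allocation: n_h = n · N_h S_h / Σ N_i S_i, with n = 61.
  stratum 1: N_h·S_h = 400·5931.1 = 2372440.00
  stratum 2: N_h·S_h = 100·1709.6 = 170960.00
  stratum 3: N_h·S_h = 1040·2936.2 = 3053648.00
Σ N_h S_h = 5597048.00
n for stratum 3 = 61·3053648.00/5597048.00 = 33.280 → 33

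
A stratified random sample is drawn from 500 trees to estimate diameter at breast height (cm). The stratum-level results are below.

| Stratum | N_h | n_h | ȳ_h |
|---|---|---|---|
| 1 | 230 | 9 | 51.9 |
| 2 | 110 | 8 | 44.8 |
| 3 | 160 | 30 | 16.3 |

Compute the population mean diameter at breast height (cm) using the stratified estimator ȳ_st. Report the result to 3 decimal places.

N = Σ N_h = 500. Stratum weights W_h = N_h/N.
ȳ_st = (230·51.9 + 110·44.8 + 160·16.3) / 500 = 38.94600

ȳ_st ≈ 38.946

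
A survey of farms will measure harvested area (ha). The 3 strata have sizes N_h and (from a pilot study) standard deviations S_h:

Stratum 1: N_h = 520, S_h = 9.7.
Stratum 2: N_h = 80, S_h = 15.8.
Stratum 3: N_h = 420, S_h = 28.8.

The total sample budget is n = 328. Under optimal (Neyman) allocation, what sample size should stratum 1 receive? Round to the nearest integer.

90

Neyman allocation: n_h = n · N_h S_h / Σ N_i S_i, with n = 328.
  stratum 1: N_h·S_h = 520·9.7 = 5044.00
  stratum 2: N_h·S_h = 80·15.8 = 1264.00
  stratum 3: N_h·S_h = 420·28.8 = 12096.00
Σ N_h S_h = 18404.00
n for stratum 1 = 328·5044.00/18404.00 = 89.895 → 90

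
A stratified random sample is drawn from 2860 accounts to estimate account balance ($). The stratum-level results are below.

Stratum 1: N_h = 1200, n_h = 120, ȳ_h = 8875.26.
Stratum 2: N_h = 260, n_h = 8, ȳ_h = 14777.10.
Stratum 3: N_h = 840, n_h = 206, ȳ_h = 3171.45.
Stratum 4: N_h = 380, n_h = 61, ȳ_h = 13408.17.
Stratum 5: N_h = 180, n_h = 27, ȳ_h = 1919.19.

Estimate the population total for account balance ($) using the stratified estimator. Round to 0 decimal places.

τ̂_st = Σ N_h ȳ_h = 1200·8875.26 + 260·14777.10 + 840·3171.45 + 380·13408.17 + 180·1919.19 = 22596935

τ̂_st ≈ 22596935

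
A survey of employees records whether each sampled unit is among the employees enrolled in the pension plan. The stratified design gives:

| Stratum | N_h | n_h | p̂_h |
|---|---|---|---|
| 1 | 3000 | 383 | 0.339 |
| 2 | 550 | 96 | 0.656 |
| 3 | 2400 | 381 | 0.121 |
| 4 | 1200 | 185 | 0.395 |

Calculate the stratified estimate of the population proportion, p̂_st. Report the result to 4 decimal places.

p̂_st ≈ 0.2996

N = 7150; stratum weights W_h = N_h/N.
p̂_st = Σ W_h p̂_h = (3000·0.339 + 550·0.656 + 2400·0.121 + 1200·0.395)/7150 = 0.29961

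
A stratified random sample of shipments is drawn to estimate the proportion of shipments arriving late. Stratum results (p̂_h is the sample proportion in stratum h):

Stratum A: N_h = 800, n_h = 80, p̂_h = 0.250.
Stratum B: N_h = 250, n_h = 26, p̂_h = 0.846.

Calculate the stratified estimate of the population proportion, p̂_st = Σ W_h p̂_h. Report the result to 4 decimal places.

p̂_st ≈ 0.3919

N = 1050; stratum weights W_h = N_h/N.
p̂_st = Σ W_h p̂_h = (800·0.250 + 250·0.846)/1050 = 0.39190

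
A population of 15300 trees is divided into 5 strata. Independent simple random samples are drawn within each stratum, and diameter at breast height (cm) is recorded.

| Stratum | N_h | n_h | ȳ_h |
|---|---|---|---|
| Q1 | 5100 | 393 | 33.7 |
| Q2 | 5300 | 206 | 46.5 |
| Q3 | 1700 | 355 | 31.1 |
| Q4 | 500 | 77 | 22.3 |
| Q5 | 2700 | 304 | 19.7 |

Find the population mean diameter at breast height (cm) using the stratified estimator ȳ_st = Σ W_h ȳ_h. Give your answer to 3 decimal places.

ȳ_st ≈ 35.002

N = Σ N_h = 15300. Stratum weights W_h = N_h/N.
ȳ_st = (5100·33.7 + 5300·46.5 + 1700·31.1 + 500·22.3 + 2700·19.7) / 15300 = 35.00196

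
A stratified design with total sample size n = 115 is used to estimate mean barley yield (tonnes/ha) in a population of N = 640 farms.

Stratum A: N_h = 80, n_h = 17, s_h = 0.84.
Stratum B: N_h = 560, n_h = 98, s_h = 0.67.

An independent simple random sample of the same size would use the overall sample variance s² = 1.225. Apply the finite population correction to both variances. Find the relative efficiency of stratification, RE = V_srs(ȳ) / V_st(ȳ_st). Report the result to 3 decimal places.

RE ≈ 2.567

V̂(ȳ_st) = Σ W_h² (1 − n_h/N_h) s_h²/n_h, with W_h = N_h/N and N = 640:
  stratum A: (80/640)²·(1 − 17/80)·0.84²/17 = 0.000510717
  stratum B: (560/640)²·(1 − 98/560)·0.67²/98 = 0.0028933
V_st = 0.00340402
V_srs = (1 − 115/640)·1.225/115 = 0.00873811
Relative efficiency = V_srs / V_st = 0.00873811/0.00340402 = 2.5670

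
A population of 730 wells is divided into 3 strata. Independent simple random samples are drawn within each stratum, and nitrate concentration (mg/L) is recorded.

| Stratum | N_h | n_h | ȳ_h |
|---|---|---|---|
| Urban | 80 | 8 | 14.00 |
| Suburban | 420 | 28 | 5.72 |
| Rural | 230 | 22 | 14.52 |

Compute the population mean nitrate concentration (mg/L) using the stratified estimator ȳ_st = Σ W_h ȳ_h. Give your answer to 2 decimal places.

N = Σ N_h = 730. Stratum weights W_h = N_h/N.
ȳ_st = (80·14.00 + 420·5.72 + 230·14.52) / 730 = 9.4000

ȳ_st ≈ 9.40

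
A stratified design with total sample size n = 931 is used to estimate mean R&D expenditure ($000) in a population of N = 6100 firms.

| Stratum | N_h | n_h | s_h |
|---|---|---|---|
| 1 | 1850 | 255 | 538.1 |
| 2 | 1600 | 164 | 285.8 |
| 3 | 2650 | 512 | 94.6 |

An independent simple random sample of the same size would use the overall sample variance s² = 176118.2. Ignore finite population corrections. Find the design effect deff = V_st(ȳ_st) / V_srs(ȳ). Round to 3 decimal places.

deff ≈ 0.751

V̂(ȳ_st) = Σ W_h² s_h²/n_h, with W_h = N_h/N and N = 6100:
  stratum 1: (1850/6100)²·538.1²/255 = 104.441
  stratum 2: (1600/6100)²·285.8²/164 = 34.2658
  stratum 3: (2650/6100)²·94.6²/512 = 3.29871
V_st = 142.005
V_srs = s²/n = 176118.2/931 = 189.171
deff = V_st / V_srs = 142.005/189.171 = 0.7507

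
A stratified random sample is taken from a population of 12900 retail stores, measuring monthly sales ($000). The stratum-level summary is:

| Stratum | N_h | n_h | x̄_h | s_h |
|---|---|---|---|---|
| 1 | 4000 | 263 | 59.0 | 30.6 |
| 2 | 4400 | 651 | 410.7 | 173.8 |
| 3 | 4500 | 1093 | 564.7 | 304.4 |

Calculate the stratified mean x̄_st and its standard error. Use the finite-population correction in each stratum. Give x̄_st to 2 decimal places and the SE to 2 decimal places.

x̄_st = Σ W_h x̄_h = (4000·59.0 + 4400·410.7 + 4500·564.7)/12900 = 355.36667
V̂(x̄_st) = Σ W_h² (1 − n_h/N_h) s_h²/n_h, with W_h = N_h/N and N = 12900:
  stratum 1: (4000/12900)²·(1 − 263/4000)·30.6²/263 = 0.319809
  stratum 2: (4400/12900)²·(1 − 651/4400)·173.8²/651 = 4.59946
  stratum 3: (4500/12900)²·(1 − 1093/4500)·304.4²/1093 = 7.81042
V̂(x̄_st) = 12.7297
SE(x̄_st) = √12.7297 = 3.56787

x̄_st ≈ 355.37, SE ≈ 3.57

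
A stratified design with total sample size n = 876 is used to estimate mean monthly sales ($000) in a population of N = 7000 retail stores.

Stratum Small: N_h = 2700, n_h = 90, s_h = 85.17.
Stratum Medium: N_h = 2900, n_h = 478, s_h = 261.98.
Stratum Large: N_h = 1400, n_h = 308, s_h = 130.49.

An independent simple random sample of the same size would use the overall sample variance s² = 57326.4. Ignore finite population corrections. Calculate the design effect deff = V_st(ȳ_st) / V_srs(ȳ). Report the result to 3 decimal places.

deff ≈ 0.594

V̂(ȳ_st) = Σ W_h² s_h²/n_h, with W_h = N_h/N and N = 7000:
  stratum Small: (2700/7000)²·85.17²/90 = 11.9912
  stratum Medium: (2900/7000)²·261.98²/478 = 24.6438
  stratum Large: (1400/7000)²·130.49²/308 = 2.21138
V_st = 38.8464
V_srs = s²/n = 57326.4/876 = 65.4411
deff = V_st / V_srs = 38.8464/65.4411 = 0.5936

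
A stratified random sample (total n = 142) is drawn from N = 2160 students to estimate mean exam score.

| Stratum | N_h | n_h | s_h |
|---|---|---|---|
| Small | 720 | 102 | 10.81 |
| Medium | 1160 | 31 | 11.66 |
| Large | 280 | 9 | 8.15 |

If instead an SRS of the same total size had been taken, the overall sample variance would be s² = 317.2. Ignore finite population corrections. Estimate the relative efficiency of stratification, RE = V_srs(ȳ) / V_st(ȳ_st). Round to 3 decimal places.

V̂(ȳ_st) = Σ W_h² s_h²/n_h, with W_h = N_h/N and N = 2160:
  stratum Small: (720/2160)²·10.81²/102 = 0.127294
  stratum Medium: (1160/2160)²·11.66²/31 = 1.26486
  stratum Large: (280/2160)²·8.15²/9 = 0.124017
V_st = 1.51618
V_srs = s²/n = 317.2/142 = 2.2338
Relative efficiency = V_srs / V_st = 2.2338/1.51618 = 1.4733

RE ≈ 1.473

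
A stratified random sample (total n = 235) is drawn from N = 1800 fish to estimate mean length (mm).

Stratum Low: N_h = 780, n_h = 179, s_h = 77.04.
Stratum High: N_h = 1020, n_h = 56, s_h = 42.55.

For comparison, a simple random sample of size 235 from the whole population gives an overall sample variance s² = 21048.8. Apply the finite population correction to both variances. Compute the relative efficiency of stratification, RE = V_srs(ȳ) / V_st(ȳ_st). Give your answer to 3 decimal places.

V̂(ȳ_st) = Σ W_h² (1 − n_h/N_h) s_h²/n_h, with W_h = N_h/N and N = 1800:
  stratum Low: (780/1800)²·(1 − 179/780)·77.04²/179 = 4.79737
  stratum High: (1020/1800)²·(1 − 56/1020)·42.55²/56 = 9.81168
V_st = 14.6091
V_srs = (1 − 235/1800)·21048.8/235 = 77.8756
Relative efficiency = V_srs / V_st = 77.8756/14.6091 = 5.3306

RE ≈ 5.331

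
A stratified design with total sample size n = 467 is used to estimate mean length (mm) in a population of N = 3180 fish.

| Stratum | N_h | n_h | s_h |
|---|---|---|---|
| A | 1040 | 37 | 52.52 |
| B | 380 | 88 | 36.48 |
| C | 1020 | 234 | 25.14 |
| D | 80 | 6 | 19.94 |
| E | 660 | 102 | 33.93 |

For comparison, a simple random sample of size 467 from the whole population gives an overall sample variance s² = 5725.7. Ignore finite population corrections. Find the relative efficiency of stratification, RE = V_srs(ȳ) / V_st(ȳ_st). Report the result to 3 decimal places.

RE ≈ 1.363

V̂(ȳ_st) = Σ W_h² s_h²/n_h, with W_h = N_h/N and N = 3180:
  stratum A: (1040/3180)²·52.52²/37 = 7.9737
  stratum B: (380/3180)²·36.48²/88 = 0.215943
  stratum C: (1020/3180)²·25.14²/234 = 0.277882
  stratum D: (80/3180)²·19.94²/6 = 0.0419396
  stratum E: (660/3180)²·33.93²/102 = 0.486185
V_st = 8.99565
V_srs = s²/n = 5725.7/467 = 12.2606
Relative efficiency = V_srs / V_st = 12.2606/8.99565 = 1.3629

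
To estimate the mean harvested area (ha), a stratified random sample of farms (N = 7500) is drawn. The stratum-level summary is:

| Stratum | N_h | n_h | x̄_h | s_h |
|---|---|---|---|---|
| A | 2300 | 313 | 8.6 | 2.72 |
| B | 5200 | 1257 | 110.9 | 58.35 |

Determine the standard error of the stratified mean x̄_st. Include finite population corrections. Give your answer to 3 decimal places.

V̂(x̄_st) = Σ W_h² (1 − n_h/N_h) s_h²/n_h, with W_h = N_h/N and N = 7500:
  stratum A: (2300/7500)²·(1 − 313/2300)·2.72²/313 = 0.00192042
  stratum B: (5200/7500)²·(1 − 1257/5200)·58.35²/1257 = 0.987311
V̂(x̄_st) = 0.989232
SE(x̄_st) = √0.989232 = 0.994601

SE(x̄_st) ≈ 0.995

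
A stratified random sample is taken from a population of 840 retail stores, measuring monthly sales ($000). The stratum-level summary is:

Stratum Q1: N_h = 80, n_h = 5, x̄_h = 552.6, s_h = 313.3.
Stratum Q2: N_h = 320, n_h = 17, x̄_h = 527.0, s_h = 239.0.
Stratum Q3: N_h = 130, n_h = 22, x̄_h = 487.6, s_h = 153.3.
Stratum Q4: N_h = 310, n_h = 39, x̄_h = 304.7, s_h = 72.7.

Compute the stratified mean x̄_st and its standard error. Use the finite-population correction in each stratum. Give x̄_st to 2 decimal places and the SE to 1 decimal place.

x̄_st ≈ 441.30, SE ≈ 25.8

x̄_st = Σ W_h x̄_h = (80·552.6 + 320·527.0 + 130·487.6 + 310·304.7)/840 = 441.30119
V̂(x̄_st) = Σ W_h² (1 − n_h/N_h) s_h²/n_h, with W_h = N_h/N and N = 840:
  stratum Q1: (80/840)²·(1 − 5/80)·313.3²/5 = 166.933
  stratum Q2: (320/840)²·(1 − 17/320)·239.0²/17 = 461.722
  stratum Q3: (130/840)²·(1 − 22/130)·153.3²/22 = 21.2554
  stratum Q4: (310/840)²·(1 − 39/310)·72.7²/39 = 16.1353
V̂(x̄_st) = 666.047
SE(x̄_st) = √666.047 = 25.8079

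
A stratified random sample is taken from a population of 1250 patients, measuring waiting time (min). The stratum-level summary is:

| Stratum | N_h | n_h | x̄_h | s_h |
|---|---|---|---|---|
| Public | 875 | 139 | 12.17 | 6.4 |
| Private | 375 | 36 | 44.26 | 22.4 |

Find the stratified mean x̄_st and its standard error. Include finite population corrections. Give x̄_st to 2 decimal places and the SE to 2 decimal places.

x̄_st ≈ 21.80, SE ≈ 1.12

x̄_st = Σ W_h x̄_h = (875·12.17 + 375·44.26)/1250 = 21.79700
V̂(x̄_st) = Σ W_h² (1 − n_h/N_h) s_h²/n_h, with W_h = N_h/N and N = 1250:
  stratum Public: (875/1250)²·(1 − 139/875)·6.4²/139 = 0.121454
  stratum Private: (375/1250)²·(1 − 36/375)·22.4²/36 = 1.13398
V̂(x̄_st) = 1.25543
SE(x̄_st) = √1.25543 = 1.12046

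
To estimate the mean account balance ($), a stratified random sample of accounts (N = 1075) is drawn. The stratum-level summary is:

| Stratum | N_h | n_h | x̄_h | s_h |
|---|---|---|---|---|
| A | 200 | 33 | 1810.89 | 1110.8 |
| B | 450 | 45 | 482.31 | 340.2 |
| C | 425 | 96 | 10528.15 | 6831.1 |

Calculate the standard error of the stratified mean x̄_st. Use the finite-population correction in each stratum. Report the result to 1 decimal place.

V̂(x̄_st) = Σ W_h² (1 − n_h/N_h) s_h²/n_h, with W_h = N_h/N and N = 1075:
  stratum A: (200/1075)²·(1 − 33/200)·1110.8²/33 = 1080.66
  stratum B: (450/1075)²·(1 − 45/450)·340.2²/45 = 405.608
  stratum C: (425/1075)²·(1 − 96/425)·6831.1²/96 = 58813.6
V̂(x̄_st) = 60299.9
SE(x̄_st) = √60299.9 = 245.56

SE(x̄_st) ≈ 245.6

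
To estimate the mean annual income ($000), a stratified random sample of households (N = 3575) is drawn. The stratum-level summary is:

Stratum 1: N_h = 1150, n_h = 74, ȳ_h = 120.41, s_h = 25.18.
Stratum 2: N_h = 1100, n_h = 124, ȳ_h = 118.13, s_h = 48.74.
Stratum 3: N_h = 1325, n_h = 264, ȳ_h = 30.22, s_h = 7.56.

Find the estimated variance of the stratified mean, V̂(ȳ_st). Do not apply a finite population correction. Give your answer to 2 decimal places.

V̂(ȳ_st) = Σ W_h² s_h²/n_h, with W_h = N_h/N and N = 3575:
  stratum 1: (1150/3575)²·25.18²/74 = 0.886591
  stratum 2: (1100/3575)²·48.74²/124 = 1.81377
  stratum 3: (1325/3575)²·7.56²/264 = 0.0297385
V̂(ȳ_st) = 2.7301

V̂(ȳ_st) ≈ 2.73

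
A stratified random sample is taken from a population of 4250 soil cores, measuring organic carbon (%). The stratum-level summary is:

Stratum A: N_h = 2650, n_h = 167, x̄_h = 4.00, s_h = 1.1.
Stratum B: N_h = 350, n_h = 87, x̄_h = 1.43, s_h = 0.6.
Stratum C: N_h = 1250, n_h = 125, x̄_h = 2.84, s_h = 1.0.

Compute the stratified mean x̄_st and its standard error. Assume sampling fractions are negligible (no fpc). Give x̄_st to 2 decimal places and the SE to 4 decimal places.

x̄_st = Σ W_h x̄_h = (2650·4.00 + 350·1.43 + 1250·2.84)/4250 = 3.44718
V̂(x̄_st) = Σ W_h² s_h²/n_h, with W_h = N_h/N and N = 4250:
  stratum A: (2650/4250)²·1.1²/167 = 0.00281697
  stratum B: (350/4250)²·0.6²/87 = 2.80635e-05
  stratum C: (1250/4250)²·1.0²/125 = 0.000692042
V̂(x̄_st) = 0.00353708
SE(x̄_st) = √0.00353708 = 0.0594733

x̄_st ≈ 3.45, SE ≈ 0.0595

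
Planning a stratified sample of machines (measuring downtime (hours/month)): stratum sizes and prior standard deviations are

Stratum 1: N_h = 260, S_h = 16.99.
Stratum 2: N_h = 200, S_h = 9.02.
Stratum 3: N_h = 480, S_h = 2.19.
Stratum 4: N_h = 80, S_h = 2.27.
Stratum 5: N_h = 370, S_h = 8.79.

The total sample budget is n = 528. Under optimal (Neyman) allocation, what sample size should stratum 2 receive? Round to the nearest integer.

Neyman allocation: n_h = n · N_h S_h / Σ N_i S_i, with n = 528.
  stratum 1: N_h·S_h = 260·16.99 = 4417.40
  stratum 2: N_h·S_h = 200·9.02 = 1804.00
  stratum 3: N_h·S_h = 480·2.19 = 1051.20
  stratum 4: N_h·S_h = 80·2.27 = 181.60
  stratum 5: N_h·S_h = 370·8.79 = 3252.30
Σ N_h S_h = 10706.50
n for stratum 2 = 528·1804.00/10706.50 = 88.966 → 89

89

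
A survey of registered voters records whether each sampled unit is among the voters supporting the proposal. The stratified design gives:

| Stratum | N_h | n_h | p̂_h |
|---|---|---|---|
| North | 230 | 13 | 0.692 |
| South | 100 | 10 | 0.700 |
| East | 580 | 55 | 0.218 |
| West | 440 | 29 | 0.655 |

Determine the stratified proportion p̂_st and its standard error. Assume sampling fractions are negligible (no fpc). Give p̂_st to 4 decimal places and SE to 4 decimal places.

p̂_st ≈ 0.4769, SE ≈ 0.0456

N = 1350; stratum weights W_h = N_h/N.
p̂_st = Σ W_h p̂_h = (230·0.692 + 100·0.700 + 580·0.218 + 440·0.655)/1350 = 0.47689
V̂(p̂_st) = Σ W_h² p̂_h(1−p̂_h)/(n_h−1):
  stratum North: (230/1350)²·0.692·0.308/12 = 0.000515542
  stratum South: (100/1350)²·0.700·0.300/9 = 0.000128029
  stratum East: (580/1350)²·0.218·0.782/54 = 0.000582717
  stratum West: (440/1350)²·0.655·0.345/28 = 0.000857315
V̂(p̂_st) = 0.0020836; SE = √V̂ = 0.0456465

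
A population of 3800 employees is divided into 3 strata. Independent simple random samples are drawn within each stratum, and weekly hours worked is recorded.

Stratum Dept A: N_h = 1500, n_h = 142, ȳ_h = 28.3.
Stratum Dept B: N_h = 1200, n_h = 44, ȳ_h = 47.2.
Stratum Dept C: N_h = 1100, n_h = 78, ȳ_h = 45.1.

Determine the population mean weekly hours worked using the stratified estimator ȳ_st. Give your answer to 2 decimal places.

ȳ_st ≈ 39.13

N = Σ N_h = 3800. Stratum weights W_h = N_h/N.
ȳ_st = (1500·28.3 + 1200·47.2 + 1100·45.1) / 3800 = 39.1316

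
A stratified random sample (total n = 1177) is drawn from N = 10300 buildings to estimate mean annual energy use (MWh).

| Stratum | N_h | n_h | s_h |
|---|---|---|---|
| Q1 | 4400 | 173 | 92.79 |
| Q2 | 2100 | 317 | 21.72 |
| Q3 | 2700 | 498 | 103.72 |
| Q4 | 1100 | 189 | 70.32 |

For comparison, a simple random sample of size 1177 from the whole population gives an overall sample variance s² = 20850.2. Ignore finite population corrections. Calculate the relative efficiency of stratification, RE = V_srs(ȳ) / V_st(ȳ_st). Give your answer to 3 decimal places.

RE ≈ 1.621

V̂(ȳ_st) = Σ W_h² s_h²/n_h, with W_h = N_h/N and N = 10300:
  stratum Q1: (4400/10300)²·92.79²/173 = 9.08212
  stratum Q2: (2100/10300)²·21.72²/317 = 0.0618621
  stratum Q3: (2700/10300)²·103.72²/498 = 1.48439
  stratum Q4: (1100/10300)²·70.32²/189 = 0.298406
V_st = 10.9268
V_srs = s²/n = 20850.2/1177 = 17.7147
Relative efficiency = V_srs / V_st = 17.7147/10.9268 = 1.6212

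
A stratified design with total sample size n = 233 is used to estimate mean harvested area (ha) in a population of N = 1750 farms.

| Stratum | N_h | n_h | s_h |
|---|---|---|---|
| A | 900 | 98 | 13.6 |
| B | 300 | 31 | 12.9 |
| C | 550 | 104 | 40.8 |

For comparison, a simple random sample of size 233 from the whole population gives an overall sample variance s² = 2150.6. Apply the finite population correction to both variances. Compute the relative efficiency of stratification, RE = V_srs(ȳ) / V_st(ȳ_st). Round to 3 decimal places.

RE ≈ 4.282

V̂(ȳ_st) = Σ W_h² (1 − n_h/N_h) s_h²/n_h, with W_h = N_h/N and N = 1750:
  stratum A: (900/1750)²·(1 − 98/900)·13.6²/98 = 0.444828
  stratum B: (300/1750)²·(1 − 31/300)·12.9²/31 = 0.141454
  stratum C: (550/1750)²·(1 − 104/550)·40.8²/104 = 1.28206
V_st = 1.86834
V_srs = (1 − 233/1750)·2150.6/233 = 8.00113
Relative efficiency = V_srs / V_st = 8.00113/1.86834 = 4.2825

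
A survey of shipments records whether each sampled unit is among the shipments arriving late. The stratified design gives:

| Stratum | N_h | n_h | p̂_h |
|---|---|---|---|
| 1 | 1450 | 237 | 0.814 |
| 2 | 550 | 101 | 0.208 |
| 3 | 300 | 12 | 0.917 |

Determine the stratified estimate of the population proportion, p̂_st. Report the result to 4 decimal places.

p̂_st ≈ 0.6825

N = 2300; stratum weights W_h = N_h/N.
p̂_st = Σ W_h p̂_h = (1450·0.814 + 550·0.208 + 300·0.917)/2300 = 0.68252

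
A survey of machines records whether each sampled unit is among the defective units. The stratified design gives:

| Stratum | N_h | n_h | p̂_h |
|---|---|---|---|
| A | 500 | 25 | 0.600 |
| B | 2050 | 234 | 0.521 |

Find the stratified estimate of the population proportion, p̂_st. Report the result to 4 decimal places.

N = 2550; stratum weights W_h = N_h/N.
p̂_st = Σ W_h p̂_h = (500·0.600 + 2050·0.521)/2550 = 0.53649

p̂_st ≈ 0.5365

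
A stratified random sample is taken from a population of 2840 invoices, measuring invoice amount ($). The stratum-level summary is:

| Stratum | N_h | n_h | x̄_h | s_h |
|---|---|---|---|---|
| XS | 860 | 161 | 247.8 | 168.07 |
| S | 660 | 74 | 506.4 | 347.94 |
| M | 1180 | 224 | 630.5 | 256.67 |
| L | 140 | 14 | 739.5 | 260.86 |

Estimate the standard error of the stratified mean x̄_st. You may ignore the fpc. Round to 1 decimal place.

V̂(x̄_st) = Σ W_h² s_h²/n_h, with W_h = N_h/N and N = 2840:
  stratum XS: (860/2840)²·168.07²/161 = 16.0885
  stratum S: (660/2840)²·347.94²/74 = 88.3544
  stratum M: (1180/2840)²·256.67²/224 = 50.7726
  stratum L: (140/2840)²·260.86²/14 = 11.8115
V̂(x̄_st) = 167.027
SE(x̄_st) = √167.027 = 12.9239

SE(x̄_st) ≈ 12.9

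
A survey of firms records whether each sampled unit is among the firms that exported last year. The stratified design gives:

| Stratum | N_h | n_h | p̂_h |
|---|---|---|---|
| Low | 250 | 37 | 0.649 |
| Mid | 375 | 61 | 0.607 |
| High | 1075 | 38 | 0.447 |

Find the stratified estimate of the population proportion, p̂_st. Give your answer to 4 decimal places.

p̂_st ≈ 0.5120

N = 1700; stratum weights W_h = N_h/N.
p̂_st = Σ W_h p̂_h = (250·0.649 + 375·0.607 + 1075·0.447)/1700 = 0.51200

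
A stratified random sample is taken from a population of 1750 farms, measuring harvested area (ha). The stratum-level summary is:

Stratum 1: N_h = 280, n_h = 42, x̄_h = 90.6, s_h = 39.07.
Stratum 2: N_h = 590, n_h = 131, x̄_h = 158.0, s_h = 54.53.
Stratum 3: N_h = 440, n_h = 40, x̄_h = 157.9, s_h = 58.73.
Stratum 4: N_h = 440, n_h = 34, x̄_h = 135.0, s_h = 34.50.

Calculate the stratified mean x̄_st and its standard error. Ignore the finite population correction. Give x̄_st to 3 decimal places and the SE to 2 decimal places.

x̄_st ≈ 141.408, SE ≈ 3.34

x̄_st = Σ W_h x̄_h = (280·90.6 + 590·158.0 + 440·157.9 + 440·135.0)/1750 = 141.40800
V̂(x̄_st) = Σ W_h² s_h²/n_h, with W_h = N_h/N and N = 1750:
  stratum 1: (280/1750)²·39.07²/42 = 0.930417
  stratum 2: (590/1750)²·54.53²/131 = 2.58005
  stratum 3: (440/1750)²·58.73²/40 = 5.45116
  stratum 4: (440/1750)²·34.50²/34 = 2.21304
V̂(x̄_st) = 11.1747
SE(x̄_st) = √11.1747 = 3.34285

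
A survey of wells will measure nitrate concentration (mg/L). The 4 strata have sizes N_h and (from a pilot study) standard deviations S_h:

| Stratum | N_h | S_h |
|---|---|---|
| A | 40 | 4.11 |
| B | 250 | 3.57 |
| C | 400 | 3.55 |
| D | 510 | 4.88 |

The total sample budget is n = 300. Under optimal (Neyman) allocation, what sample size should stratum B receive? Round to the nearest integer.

54

Neyman allocation: n_h = n · N_h S_h / Σ N_i S_i, with n = 300.
  stratum A: N_h·S_h = 40·4.11 = 164.40
  stratum B: N_h·S_h = 250·3.57 = 892.50
  stratum C: N_h·S_h = 400·3.55 = 1420.00
  stratum D: N_h·S_h = 510·4.88 = 2488.80
Σ N_h S_h = 4965.70
n for stratum B = 300·892.50/4965.70 = 53.920 → 54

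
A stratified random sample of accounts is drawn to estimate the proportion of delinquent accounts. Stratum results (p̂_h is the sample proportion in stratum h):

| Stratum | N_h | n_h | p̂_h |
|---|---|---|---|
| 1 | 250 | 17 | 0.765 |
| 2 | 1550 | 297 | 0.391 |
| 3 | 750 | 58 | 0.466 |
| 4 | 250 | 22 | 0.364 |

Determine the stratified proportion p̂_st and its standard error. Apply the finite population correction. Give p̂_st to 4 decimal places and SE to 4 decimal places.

p̂_st ≈ 0.4421, SE ≈ 0.0255

N = 2800; stratum weights W_h = N_h/N.
p̂_st = Σ W_h p̂_h = (250·0.765 + 1550·0.391 + 750·0.466 + 250·0.364)/2800 = 0.44207
V̂(p̂_st) = Σ W_h² (1 − n_h/N_h) p̂_h(1−p̂_h)/(n_h−1):
  stratum 1: (250/2800)²·(1 − 17/250)·0.765·0.235/16 = 8.34813e-05
  stratum 2: (1550/2800)²·(1 − 297/1550)·0.391·0.609/296 = 0.000199282
  stratum 3: (750/2800)²·(1 − 58/750)·0.466·0.534/57 = 0.000289004
  stratum 4: (250/2800)²·(1 − 22/250)·0.364·0.636/21 = 8.0149e-05
V̂(p̂_st) = 0.000651917; SE = √V̂ = 0.0255327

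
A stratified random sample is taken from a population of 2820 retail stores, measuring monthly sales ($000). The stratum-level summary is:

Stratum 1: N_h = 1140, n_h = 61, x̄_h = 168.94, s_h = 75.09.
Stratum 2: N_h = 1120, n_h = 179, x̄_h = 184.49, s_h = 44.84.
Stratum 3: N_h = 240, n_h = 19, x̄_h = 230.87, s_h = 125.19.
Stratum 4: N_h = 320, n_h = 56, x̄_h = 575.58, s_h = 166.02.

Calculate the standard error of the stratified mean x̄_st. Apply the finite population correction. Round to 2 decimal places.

SE(x̄_st) ≈ 5.15

V̂(x̄_st) = Σ W_h² (1 − n_h/N_h) s_h²/n_h, with W_h = N_h/N and N = 2820:
  stratum 1: (1140/2820)²·(1 − 61/1140)·75.09²/61 = 14.2976
  stratum 2: (1120/2820)²·(1 − 179/1120)·44.84²/179 = 1.48863
  stratum 3: (240/2820)²·(1 − 19/240)·125.19²/19 = 5.50162
  stratum 4: (320/2820)²·(1 − 56/320)·166.02²/56 = 5.22864
V̂(x̄_st) = 26.5165
SE(x̄_st) = √26.5165 = 5.14941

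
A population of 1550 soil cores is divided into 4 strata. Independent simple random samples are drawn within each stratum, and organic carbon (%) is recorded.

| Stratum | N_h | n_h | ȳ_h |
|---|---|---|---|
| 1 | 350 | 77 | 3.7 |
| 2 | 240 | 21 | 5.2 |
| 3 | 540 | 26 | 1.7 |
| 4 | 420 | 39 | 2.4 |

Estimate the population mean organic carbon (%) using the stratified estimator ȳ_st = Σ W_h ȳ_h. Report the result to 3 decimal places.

ȳ_st ≈ 2.883

N = Σ N_h = 1550. Stratum weights W_h = N_h/N.
ȳ_st = (350·3.7 + 240·5.2 + 540·1.7 + 420·2.4) / 1550 = 2.88323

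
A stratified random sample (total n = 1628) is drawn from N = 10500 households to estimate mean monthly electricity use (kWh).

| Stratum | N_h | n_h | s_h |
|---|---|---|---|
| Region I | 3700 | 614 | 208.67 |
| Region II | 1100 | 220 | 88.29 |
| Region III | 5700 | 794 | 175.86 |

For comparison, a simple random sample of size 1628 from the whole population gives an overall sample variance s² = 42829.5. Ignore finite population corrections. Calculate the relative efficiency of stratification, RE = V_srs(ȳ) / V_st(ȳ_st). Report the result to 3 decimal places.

RE ≈ 1.273

V̂(ȳ_st) = Σ W_h² s_h²/n_h, with W_h = N_h/N and N = 10500:
  stratum Region I: (3700/10500)²·208.67²/614 = 8.80596
  stratum Region II: (1100/10500)²·88.29²/220 = 0.388872
  stratum Region III: (5700/10500)²·175.86²/794 = 11.4785
V_st = 20.6733
V_srs = s²/n = 42829.5/1628 = 26.308
Relative efficiency = V_srs / V_st = 26.308/20.6733 = 1.2726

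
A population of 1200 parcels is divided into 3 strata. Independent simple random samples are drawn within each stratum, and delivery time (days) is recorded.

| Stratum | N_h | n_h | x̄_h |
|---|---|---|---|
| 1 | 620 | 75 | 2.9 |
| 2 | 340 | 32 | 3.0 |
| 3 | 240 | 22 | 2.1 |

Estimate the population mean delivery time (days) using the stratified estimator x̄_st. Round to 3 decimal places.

N = Σ N_h = 1200. Stratum weights W_h = N_h/N.
x̄_st = (620·2.9 + 340·3.0 + 240·2.1) / 1200 = 2.76833

x̄_st ≈ 2.768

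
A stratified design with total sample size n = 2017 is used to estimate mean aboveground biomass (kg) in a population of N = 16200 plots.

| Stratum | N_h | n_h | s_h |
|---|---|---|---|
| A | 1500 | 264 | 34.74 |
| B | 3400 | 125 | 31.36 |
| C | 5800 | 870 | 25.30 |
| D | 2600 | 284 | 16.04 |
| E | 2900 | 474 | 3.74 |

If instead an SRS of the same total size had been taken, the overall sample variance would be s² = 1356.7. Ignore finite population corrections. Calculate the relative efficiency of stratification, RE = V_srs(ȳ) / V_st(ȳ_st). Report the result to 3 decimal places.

V̂(ȳ_st) = Σ W_h² s_h²/n_h, with W_h = N_h/N and N = 16200:
  stratum A: (1500/16200)²·34.74²/264 = 0.039193
  stratum B: (3400/16200)²·31.36²/125 = 0.346553
  stratum C: (5800/16200)²·25.30²/870 = 0.0943078
  stratum D: (2600/16200)²·16.04²/284 = 0.023335
  stratum E: (2900/16200)²·3.74²/474 = 0.000945651
V_st = 0.504335
V_srs = s²/n = 1356.7/2017 = 0.672633
Relative efficiency = V_srs / V_st = 0.672633/0.504335 = 1.3337

RE ≈ 1.334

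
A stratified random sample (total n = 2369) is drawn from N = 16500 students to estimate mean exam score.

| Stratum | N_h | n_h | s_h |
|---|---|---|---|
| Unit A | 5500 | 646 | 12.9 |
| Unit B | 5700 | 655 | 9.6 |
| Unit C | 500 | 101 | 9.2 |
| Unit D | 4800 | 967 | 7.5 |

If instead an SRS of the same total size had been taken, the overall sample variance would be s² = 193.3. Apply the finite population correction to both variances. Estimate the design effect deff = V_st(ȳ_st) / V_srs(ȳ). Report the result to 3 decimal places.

V̂(ȳ_st) = Σ W_h² (1 − n_h/N_h) s_h²/n_h, with W_h = N_h/N and N = 16500:
  stratum Unit A: (5500/16500)²·(1 − 646/5500)·12.9²/646 = 0.0252605
  stratum Unit B: (5700/16500)²·(1 − 655/5700)·9.6²/655 = 0.0148617
  stratum Unit C: (500/16500)²·(1 − 101/500)·9.2²/101 = 0.000614086
  stratum Unit D: (4800/16500)²·(1 − 967/4800)·7.5²/967 = 0.00393105
V_st = 0.0446673
V_srs = (1 − 2369/16500)·193.3/2369 = 0.0698805
deff = V_st / V_srs = 0.0446673/0.0698805 = 0.6392

deff ≈ 0.639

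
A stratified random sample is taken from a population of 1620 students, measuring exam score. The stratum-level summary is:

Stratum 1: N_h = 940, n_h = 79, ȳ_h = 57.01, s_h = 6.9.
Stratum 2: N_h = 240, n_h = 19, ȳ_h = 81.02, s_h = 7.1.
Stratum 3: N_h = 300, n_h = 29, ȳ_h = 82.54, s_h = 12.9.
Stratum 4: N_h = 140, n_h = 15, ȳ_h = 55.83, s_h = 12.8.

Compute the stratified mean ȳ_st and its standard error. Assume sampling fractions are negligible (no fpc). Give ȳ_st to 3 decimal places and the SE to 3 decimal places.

ȳ_st ≈ 65.193, SE ≈ 0.735

ȳ_st = Σ W_h ȳ_h = (940·57.01 + 240·81.02 + 300·82.54 + 140·55.83)/1620 = 65.19284
V̂(ȳ_st) = Σ W_h² s_h²/n_h, with W_h = N_h/N and N = 1620:
  stratum 1: (940/1620)²·6.9²/79 = 0.202907
  stratum 2: (240/1620)²·7.1²/19 = 0.0582312
  stratum 3: (300/1620)²·12.9²/29 = 0.196786
  stratum 4: (140/1620)²·12.8²/15 = 0.0815746
V̂(ȳ_st) = 0.539498
SE(ȳ_st) = √0.539498 = 0.734506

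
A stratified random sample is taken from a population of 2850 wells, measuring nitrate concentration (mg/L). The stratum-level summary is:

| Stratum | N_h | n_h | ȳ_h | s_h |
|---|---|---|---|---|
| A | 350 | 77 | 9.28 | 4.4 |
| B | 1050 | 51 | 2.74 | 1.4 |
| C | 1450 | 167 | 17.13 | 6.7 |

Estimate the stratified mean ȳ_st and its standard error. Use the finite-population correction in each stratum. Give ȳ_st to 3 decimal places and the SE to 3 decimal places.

ȳ_st ≈ 10.864, SE ≈ 0.264

ȳ_st = Σ W_h ȳ_h = (350·9.28 + 1050·2.74 + 1450·17.13)/2850 = 10.86439
V̂(ȳ_st) = Σ W_h² (1 − n_h/N_h) s_h²/n_h, with W_h = N_h/N and N = 2850:
  stratum A: (350/2850)²·(1 − 77/350)·4.4²/77 = 0.00295771
  stratum B: (1050/2850)²·(1 − 51/1050)·1.4²/51 = 0.00496308
  stratum C: (1450/2850)²·(1 − 167/1450)·6.7²/167 = 0.0615656
V̂(ȳ_st) = 0.0694864
SE(ȳ_st) = √0.0694864 = 0.263603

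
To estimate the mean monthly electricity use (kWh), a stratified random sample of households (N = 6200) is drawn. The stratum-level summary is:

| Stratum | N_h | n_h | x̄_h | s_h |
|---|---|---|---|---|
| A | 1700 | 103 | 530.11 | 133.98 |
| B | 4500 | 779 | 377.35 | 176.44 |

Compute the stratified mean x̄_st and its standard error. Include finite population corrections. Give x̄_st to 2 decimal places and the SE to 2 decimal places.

x̄_st = Σ W_h x̄_h = (1700·530.11 + 4500·377.35)/6200 = 419.23581
V̂(x̄_st) = Σ W_h² (1 − n_h/N_h) s_h²/n_h, with W_h = N_h/N and N = 6200:
  stratum A: (1700/6200)²·(1 − 103/1700)·133.98²/103 = 12.3087
  stratum B: (4500/6200)²·(1 − 779/4500)·176.44²/779 = 17.4079
V̂(x̄_st) = 29.7166
SE(x̄_st) = √29.7166 = 5.45129

x̄_st ≈ 419.24, SE ≈ 5.45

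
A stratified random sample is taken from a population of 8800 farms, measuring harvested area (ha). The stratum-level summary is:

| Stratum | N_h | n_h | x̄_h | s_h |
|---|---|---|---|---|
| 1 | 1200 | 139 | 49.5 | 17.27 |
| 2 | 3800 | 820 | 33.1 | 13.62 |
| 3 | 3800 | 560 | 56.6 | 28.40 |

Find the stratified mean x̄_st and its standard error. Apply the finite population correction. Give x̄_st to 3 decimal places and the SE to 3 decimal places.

x̄_st = Σ W_h x̄_h = (1200·49.5 + 3800·33.1 + 3800·56.6)/8800 = 45.48409
V̂(x̄_st) = Σ W_h² (1 − n_h/N_h) s_h²/n_h, with W_h = N_h/N and N = 8800:
  stratum 1: (1200/8800)²·(1 − 139/1200)·17.27²/139 = 0.0352778
  stratum 2: (3800/8800)²·(1 − 820/3800)·13.62²/820 = 0.0330807
  stratum 3: (3800/8800)²·(1 − 560/3800)·28.40²/560 = 0.228988
V̂(x̄_st) = 0.297346
SE(x̄_st) = √0.297346 = 0.545294

x̄_st ≈ 45.484, SE ≈ 0.545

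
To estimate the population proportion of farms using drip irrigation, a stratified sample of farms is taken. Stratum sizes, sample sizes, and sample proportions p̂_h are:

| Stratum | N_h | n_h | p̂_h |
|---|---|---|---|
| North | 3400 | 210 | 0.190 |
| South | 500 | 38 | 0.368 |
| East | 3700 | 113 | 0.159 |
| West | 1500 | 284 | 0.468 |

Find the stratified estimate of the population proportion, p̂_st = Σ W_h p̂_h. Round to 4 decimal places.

p̂_st ≈ 0.2330

N = 9100; stratum weights W_h = N_h/N.
p̂_st = Σ W_h p̂_h = (3400·0.190 + 500·0.368 + 3700·0.159 + 1500·0.468)/9100 = 0.23300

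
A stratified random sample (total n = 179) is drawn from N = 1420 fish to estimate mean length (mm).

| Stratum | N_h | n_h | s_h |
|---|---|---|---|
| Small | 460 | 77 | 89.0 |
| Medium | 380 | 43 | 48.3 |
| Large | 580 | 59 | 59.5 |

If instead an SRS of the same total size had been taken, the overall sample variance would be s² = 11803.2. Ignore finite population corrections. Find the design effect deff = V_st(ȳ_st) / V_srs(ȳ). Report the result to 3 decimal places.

V̂(ȳ_st) = Σ W_h² s_h²/n_h, with W_h = N_h/N and N = 1420:
  stratum Small: (460/1420)²·89.0²/77 = 10.7951
  stratum Medium: (380/1420)²·48.3²/43 = 3.88523
  stratum Large: (580/1420)²·59.5²/59 = 10.0106
V_st = 24.691
V_srs = s²/n = 11803.2/179 = 65.9397
deff = V_st / V_srs = 24.691/65.9397 = 0.3744

deff ≈ 0.374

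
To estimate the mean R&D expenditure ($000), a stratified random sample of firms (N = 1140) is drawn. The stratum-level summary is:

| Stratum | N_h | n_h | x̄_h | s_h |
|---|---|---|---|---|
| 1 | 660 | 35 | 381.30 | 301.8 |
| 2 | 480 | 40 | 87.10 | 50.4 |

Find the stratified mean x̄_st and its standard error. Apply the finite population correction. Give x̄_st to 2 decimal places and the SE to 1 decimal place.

x̄_st ≈ 257.43, SE ≈ 28.9

x̄_st = Σ W_h x̄_h = (660·381.30 + 480·87.10)/1140 = 257.42632
V̂(x̄_st) = Σ W_h² (1 − n_h/N_h) s_h²/n_h, with W_h = N_h/N and N = 1140:
  stratum 1: (660/1140)²·(1 − 35/660)·301.8²/35 = 826.009
  stratum 2: (480/1140)²·(1 − 40/480)·50.4²/40 = 10.3201
V̂(x̄_st) = 836.329
SE(x̄_st) = √836.329 = 28.9194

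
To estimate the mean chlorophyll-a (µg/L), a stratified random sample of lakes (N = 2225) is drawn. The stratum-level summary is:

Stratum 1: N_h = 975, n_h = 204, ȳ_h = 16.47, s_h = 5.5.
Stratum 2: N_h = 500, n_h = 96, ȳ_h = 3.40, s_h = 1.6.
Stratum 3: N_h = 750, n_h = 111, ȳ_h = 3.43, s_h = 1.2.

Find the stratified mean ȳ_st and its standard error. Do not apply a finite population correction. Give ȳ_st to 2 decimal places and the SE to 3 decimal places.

ȳ_st ≈ 9.14, SE ≈ 0.177

ȳ_st = Σ W_h ȳ_h = (975·16.47 + 500·3.40 + 750·3.43)/2225 = 9.13742
V̂(ȳ_st) = Σ W_h² s_h²/n_h, with W_h = N_h/N and N = 2225:
  stratum 1: (975/2225)²·5.5²/204 = 0.0284737
  stratum 2: (500/2225)²·1.6²/96 = 0.00134663
  stratum 3: (750/2225)²·1.2²/111 = 0.00147402
V̂(ȳ_st) = 0.0312944
SE(ȳ_st) = √0.0312944 = 0.176902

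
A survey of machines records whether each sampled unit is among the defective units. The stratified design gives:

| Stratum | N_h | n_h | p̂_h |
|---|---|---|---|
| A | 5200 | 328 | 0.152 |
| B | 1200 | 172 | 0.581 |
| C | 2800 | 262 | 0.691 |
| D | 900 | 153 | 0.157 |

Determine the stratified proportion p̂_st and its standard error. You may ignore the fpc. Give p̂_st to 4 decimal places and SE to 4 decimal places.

p̂_st ≈ 0.3528, SE ≈ 0.0139

N = 10100; stratum weights W_h = N_h/N.
p̂_st = Σ W_h p̂_h = (5200·0.152 + 1200·0.581 + 2800·0.691 + 900·0.157)/10100 = 0.35284
V̂(p̂_st) = Σ W_h² p̂_h(1−p̂_h)/(n_h−1):
  stratum A: (5200/10100)²·0.152·0.848/327 = 0.000104485
  stratum B: (1200/10100)²·0.581·0.419/171 = 2.00962e-05
  stratum C: (2800/10100)²·0.691·0.309/261 = 6.28737e-05
  stratum D: (900/10100)²·0.157·0.843/152 = 6.91394e-06
V̂(p̂_st) = 0.000194369; SE = √V̂ = 0.0139416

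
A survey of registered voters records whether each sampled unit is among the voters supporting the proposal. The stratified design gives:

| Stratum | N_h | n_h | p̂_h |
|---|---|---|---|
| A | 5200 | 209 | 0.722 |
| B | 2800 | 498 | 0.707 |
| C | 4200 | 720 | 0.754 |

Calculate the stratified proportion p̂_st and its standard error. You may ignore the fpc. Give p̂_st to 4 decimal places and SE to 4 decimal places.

p̂_st ≈ 0.7296, SE ≈ 0.0151

N = 12200; stratum weights W_h = N_h/N.
p̂_st = Σ W_h p̂_h = (5200·0.722 + 2800·0.707 + 4200·0.754)/12200 = 0.72957
V̂(p̂_st) = Σ W_h² p̂_h(1−p̂_h)/(n_h−1):
  stratum A: (5200/12200)²·0.722·0.278/208 = 0.00017531
  stratum B: (2800/12200)²·0.707·0.293/497 = 2.19547e-05
  stratum C: (4200/12200)²·0.754·0.246/719 = 3.05743e-05
V̂(p̂_st) = 0.000227839; SE = √V̂ = 0.0150943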